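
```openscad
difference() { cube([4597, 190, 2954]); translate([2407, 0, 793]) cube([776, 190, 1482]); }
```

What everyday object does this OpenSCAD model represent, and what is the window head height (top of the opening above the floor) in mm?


A wall with a window opening. The window head height is 2275 mm.

A wall with a rectangular opening subtracted — a window. Sill at z = 793, opening 1482 mm tall, so the head is at 793 + 1482 = 2275 mm.


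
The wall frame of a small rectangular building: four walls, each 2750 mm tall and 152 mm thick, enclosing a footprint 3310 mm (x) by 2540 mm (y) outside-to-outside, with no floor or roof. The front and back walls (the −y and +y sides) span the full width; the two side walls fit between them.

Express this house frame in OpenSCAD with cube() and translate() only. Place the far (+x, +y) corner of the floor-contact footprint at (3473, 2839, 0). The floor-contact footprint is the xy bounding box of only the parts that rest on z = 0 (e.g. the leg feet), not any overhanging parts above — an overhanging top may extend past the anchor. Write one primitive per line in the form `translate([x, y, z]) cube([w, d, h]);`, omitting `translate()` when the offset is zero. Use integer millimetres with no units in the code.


translate([163, 299, 0]) cube([3310, 152, 2750]);
translate([163, 2687, 0]) cube([3310, 152, 2750]);
translate([163, 451, 0]) cube([152, 2236, 2750]);
translate([3321, 451, 0]) cube([152, 2236, 2750]);


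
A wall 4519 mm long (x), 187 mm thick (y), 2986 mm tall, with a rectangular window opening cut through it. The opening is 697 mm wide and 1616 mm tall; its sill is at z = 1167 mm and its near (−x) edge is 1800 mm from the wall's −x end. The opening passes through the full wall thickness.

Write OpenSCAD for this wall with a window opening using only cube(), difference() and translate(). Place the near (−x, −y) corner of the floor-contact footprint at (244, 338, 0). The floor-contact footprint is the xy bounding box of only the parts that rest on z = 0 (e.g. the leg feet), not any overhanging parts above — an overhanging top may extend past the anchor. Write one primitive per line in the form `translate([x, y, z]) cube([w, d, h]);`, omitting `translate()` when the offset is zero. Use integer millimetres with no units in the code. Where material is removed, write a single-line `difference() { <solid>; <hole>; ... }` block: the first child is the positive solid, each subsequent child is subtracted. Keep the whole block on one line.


difference() { translate([244, 338, 0]) cube([4519, 187, 2986]); translate([2044, 338, 1167]) cube([697, 187, 1616]); }


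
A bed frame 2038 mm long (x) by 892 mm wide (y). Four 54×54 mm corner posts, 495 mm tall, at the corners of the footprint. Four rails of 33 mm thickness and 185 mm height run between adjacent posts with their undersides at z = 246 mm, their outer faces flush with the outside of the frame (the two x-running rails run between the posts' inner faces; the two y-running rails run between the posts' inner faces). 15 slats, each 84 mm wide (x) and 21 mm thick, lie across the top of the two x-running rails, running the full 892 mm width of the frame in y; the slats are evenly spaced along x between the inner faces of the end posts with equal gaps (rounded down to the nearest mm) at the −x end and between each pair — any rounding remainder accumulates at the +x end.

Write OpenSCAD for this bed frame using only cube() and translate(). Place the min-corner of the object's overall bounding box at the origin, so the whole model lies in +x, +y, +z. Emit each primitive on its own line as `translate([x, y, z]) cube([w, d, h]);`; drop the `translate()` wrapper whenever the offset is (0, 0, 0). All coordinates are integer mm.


cube([54, 54, 495]);
translate([0, 838, 0]) cube([54, 54, 495]);
translate([1984, 0, 0]) cube([54, 54, 495]);
translate([1984, 838, 0]) cube([54, 54, 495]);
translate([54, 0, 246]) cube([1930, 33, 185]);
translate([54, 859, 246]) cube([1930, 33, 185]);
translate([0, 54, 246]) cube([33, 784, 185]);
translate([2005, 54, 246]) cube([33, 784, 185]);
translate([95, 0, 431]) cube([84, 892, 21]);
translate([220, 0, 431]) cube([84, 892, 21]);
translate([345, 0, 431]) cube([84, 892, 21]);
translate([470, 0, 431]) cube([84, 892, 21]);
translate([595, 0, 431]) cube([84, 892, 21]);
translate([720, 0, 431]) cube([84, 892, 21]);
translate([845, 0, 431]) cube([84, 892, 21]);
translate([970, 0, 431]) cube([84, 892, 21]);
translate([1095, 0, 431]) cube([84, 892, 21]);
translate([1220, 0, 431]) cube([84, 892, 21]);
translate([1345, 0, 431]) cube([84, 892, 21]);
translate([1470, 0, 431]) cube([84, 892, 21]);
translate([1595, 0, 431]) cube([84, 892, 21]);
translate([1720, 0, 431]) cube([84, 892, 21]);
translate([1845, 0, 431]) cube([84, 892, 21]);


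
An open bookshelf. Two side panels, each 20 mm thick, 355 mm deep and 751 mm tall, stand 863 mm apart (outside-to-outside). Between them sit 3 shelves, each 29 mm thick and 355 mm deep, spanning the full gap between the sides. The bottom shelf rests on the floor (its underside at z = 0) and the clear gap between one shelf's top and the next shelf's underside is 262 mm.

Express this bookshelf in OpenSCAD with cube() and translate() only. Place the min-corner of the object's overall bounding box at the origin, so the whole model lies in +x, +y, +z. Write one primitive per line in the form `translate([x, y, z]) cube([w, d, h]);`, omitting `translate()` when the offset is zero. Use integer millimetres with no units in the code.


cube([20, 355, 751]);
translate([843, 0, 0]) cube([20, 355, 751]);
translate([20, 0, 0]) cube([823, 355, 29]);
translate([20, 0, 291]) cube([823, 355, 29]);
translate([20, 0, 582]) cube([823, 355, 29]);


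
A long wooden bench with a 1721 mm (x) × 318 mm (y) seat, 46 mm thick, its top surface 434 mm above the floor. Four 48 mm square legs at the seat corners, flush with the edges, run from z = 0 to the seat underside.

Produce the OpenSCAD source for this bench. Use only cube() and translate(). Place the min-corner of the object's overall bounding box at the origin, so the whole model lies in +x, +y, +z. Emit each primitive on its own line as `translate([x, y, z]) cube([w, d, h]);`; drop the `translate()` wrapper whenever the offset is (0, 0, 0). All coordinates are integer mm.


// leg_h = 434 − 46 = 388
translate([0, 0, 388]) cube([1721, 318, 46]);
cube([48, 48, 388]);
translate([0, 270, 0]) cube([48, 48, 388]);
translate([1673, 0, 0]) cube([48, 48, 388]);
translate([1673, 270, 0]) cube([48, 48, 388]);


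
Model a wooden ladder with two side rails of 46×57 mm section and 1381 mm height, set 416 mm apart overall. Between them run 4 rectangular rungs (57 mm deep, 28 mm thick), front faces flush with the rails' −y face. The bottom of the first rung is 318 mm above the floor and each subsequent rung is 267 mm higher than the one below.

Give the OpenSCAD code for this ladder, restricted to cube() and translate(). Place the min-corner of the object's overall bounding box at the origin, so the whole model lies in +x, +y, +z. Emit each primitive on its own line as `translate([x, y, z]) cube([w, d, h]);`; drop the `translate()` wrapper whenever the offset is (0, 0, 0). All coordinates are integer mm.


cube([46, 57, 1381]);
translate([370, 0, 0]) cube([46, 57, 1381]);
translate([46, 0, 318]) cube([324, 57, 28]);
translate([46, 0, 585]) cube([324, 57, 28]);
translate([46, 0, 852]) cube([324, 57, 28]);
translate([46, 0, 1119]) cube([324, 57, 28]);


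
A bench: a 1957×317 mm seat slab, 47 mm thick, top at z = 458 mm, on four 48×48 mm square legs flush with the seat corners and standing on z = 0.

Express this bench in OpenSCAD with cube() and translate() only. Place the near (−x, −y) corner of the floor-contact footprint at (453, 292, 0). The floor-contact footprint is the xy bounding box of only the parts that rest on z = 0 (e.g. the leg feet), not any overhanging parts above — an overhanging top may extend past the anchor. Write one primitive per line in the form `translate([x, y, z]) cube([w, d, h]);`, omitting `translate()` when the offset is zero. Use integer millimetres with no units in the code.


translate([453, 292, 411]) cube([1957, 317, 47]);
translate([453, 292, 0]) cube([48, 48, 411]);
translate([453, 561, 0]) cube([48, 48, 411]);
translate([2362, 292, 0]) cube([48, 48, 411]);
translate([2362, 561, 0]) cube([48, 48, 411]);


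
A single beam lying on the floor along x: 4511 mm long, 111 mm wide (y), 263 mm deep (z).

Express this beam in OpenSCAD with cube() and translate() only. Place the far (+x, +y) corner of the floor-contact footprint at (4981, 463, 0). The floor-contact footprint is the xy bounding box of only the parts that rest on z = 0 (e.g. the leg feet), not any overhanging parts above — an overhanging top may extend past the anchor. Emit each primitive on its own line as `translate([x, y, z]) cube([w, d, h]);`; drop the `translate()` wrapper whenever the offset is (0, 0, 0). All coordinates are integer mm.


translate([470, 352, 0]) cube([4511, 111, 263]);


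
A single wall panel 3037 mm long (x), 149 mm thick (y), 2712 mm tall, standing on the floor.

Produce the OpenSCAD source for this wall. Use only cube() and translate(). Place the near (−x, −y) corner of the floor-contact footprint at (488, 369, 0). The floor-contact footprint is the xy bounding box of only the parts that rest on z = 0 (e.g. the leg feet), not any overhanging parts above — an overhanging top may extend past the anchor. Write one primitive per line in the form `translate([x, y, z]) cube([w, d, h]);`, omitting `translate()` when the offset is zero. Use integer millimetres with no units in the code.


translate([488, 369, 0]) cube([3037, 149, 2712]);


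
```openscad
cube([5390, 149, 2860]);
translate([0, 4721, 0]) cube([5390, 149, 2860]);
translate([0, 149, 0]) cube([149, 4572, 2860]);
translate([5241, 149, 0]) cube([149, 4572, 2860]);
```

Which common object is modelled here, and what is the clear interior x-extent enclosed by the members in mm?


A house (or room) frame. The interior width is 5092 mm.

Four 2860 mm walls enclosing a rectangle with no floor or roof — a room or house frame. Outside width is 5390 mm and wall thickness is 149 mm, so the interior width is 5390 − 2 × 149 = 5092 mm.


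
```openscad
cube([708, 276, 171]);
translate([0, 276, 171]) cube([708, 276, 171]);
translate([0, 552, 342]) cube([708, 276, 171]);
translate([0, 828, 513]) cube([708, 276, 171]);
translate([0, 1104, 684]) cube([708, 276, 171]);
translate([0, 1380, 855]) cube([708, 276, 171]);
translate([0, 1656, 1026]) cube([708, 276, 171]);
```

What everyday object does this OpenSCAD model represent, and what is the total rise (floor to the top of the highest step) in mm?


A staircase. The total rise is 1197 mm.

7 identical blocks, each offset up and back from the previous — a staircase. Each step is 171 mm tall and there are 7 of them, so the total rise is 7 × 171 = 1197 mm.


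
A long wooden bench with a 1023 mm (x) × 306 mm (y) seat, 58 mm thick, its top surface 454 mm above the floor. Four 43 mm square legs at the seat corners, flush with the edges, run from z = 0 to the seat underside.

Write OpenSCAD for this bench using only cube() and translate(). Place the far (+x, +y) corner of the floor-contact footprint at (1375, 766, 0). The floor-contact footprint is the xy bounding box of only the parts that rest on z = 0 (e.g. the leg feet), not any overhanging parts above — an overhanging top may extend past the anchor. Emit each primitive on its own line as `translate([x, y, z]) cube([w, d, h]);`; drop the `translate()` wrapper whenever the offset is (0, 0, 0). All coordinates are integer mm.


translate([352, 460, 396]) cube([1023, 306, 58]);
translate([352, 460, 0]) cube([43, 43, 396]);
translate([352, 723, 0]) cube([43, 43, 396]);
translate([1332, 460, 0]) cube([43, 43, 396]);
translate([1332, 723, 0]) cube([43, 43, 396]);


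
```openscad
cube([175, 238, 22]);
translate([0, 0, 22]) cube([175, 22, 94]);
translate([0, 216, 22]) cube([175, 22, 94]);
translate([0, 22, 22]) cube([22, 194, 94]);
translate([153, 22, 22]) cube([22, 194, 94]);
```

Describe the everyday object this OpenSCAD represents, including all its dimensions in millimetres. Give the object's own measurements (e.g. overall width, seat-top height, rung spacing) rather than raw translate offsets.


An open-topped rectangular box: outside dimensions 175×238×116 mm, with a uniform wall and base thickness of 22 mm. The base is a full 175×238 slab on the floor; four walls sit on top of the base. The front and back walls (the −y and +y sides) span the full width; the two side walls fit between them.


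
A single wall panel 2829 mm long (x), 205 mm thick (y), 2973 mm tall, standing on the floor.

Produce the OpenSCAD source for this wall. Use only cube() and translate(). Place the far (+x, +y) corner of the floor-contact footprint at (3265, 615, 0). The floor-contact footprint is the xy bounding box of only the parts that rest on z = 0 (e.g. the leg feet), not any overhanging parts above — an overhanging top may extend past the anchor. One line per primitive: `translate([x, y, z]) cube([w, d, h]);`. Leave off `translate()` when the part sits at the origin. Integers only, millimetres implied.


translate([436, 410, 0]) cube([2829, 205, 2973]);


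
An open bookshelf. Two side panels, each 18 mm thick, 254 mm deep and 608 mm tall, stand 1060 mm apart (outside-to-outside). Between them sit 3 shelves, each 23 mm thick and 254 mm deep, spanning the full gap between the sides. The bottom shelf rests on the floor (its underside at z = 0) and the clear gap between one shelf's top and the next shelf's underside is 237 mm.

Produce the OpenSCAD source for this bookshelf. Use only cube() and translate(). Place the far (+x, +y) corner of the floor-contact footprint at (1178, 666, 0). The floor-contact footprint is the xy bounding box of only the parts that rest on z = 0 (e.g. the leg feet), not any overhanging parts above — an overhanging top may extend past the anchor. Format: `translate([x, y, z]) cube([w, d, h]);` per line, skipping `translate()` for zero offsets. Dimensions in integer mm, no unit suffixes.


translate([118, 412, 0]) cube([18, 254, 608]);
translate([1160, 412, 0]) cube([18, 254, 608]);
translate([136, 412, 0]) cube([1024, 254, 23]);
translate([136, 412, 260]) cube([1024, 254, 23]);
translate([136, 412, 520]) cube([1024, 254, 23]);


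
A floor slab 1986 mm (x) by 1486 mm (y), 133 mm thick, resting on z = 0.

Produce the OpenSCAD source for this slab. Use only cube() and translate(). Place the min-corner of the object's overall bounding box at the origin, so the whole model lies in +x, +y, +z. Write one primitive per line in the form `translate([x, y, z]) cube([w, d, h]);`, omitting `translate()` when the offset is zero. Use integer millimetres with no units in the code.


cube([1986, 1486, 133]);


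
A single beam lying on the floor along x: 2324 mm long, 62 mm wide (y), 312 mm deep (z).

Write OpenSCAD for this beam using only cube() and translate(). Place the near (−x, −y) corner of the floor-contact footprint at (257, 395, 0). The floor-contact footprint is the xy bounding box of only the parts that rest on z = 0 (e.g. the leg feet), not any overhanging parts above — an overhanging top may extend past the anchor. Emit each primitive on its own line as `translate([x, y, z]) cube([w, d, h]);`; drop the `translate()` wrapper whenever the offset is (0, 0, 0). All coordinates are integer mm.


translate([257, 395, 0]) cube([2324, 62, 312]);


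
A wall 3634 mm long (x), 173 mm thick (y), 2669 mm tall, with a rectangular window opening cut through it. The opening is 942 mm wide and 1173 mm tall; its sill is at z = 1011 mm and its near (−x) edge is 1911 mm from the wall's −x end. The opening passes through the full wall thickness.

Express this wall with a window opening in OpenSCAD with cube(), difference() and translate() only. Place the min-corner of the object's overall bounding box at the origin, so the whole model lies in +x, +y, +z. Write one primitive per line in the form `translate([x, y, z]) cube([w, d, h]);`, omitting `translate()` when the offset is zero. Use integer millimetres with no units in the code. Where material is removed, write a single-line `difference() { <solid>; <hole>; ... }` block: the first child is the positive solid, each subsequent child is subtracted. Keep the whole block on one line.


difference() { cube([3634, 173, 2669]); translate([1911, 0, 1011]) cube([942, 173, 1173]); }


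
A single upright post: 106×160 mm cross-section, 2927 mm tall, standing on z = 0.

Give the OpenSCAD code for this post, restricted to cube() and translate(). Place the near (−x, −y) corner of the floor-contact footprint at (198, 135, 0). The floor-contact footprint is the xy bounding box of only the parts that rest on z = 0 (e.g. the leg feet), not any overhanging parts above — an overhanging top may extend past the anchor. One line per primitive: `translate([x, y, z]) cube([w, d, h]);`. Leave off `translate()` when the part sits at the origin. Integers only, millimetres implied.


translate([198, 135, 0]) cube([106, 160, 2927]);


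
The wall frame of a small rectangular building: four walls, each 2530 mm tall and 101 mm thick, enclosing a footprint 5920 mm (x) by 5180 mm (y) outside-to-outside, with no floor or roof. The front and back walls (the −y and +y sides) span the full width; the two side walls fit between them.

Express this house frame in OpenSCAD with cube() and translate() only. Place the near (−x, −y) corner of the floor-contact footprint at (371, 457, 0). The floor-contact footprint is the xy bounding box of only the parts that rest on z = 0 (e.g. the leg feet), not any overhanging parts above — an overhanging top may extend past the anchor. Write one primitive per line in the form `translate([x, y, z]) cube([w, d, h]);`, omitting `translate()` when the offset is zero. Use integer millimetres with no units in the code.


translate([371, 457, 0]) cube([5920, 101, 2530]);
translate([371, 5536, 0]) cube([5920, 101, 2530]);
translate([371, 558, 0]) cube([101, 4978, 2530]);
translate([6190, 558, 0]) cube([101, 4978, 2530]);


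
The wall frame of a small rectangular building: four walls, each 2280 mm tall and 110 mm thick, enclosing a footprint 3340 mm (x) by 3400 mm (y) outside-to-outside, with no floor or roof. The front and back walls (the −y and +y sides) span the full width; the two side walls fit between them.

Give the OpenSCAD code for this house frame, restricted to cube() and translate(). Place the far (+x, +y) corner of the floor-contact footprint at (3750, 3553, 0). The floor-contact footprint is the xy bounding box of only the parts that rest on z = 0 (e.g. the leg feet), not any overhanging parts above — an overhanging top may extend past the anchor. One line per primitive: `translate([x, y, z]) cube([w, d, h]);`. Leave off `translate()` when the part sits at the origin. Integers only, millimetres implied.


translate([410, 153, 0]) cube([3340, 110, 2280]);
translate([410, 3443, 0]) cube([3340, 110, 2280]);
translate([410, 263, 0]) cube([110, 3180, 2280]);
translate([3640, 263, 0]) cube([110, 3180, 2280]);


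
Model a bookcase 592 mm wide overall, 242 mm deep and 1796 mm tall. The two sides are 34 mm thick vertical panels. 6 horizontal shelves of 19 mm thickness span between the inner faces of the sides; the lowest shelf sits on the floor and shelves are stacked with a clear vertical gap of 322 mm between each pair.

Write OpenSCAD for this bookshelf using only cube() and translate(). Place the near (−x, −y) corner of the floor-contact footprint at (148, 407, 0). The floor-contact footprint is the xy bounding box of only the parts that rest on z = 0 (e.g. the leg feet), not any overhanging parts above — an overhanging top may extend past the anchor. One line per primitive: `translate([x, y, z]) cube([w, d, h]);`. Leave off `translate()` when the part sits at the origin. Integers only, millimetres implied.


translate([148, 407, 0]) cube([34, 242, 1796]);
translate([706, 407, 0]) cube([34, 242, 1796]);
translate([182, 407, 0]) cube([524, 242, 19]);
translate([182, 407, 341]) cube([524, 242, 19]);
translate([182, 407, 682]) cube([524, 242, 19]);
translate([182, 407, 1023]) cube([524, 242, 19]);
translate([182, 407, 1364]) cube([524, 242, 19]);
translate([182, 407, 1705]) cube([524, 242, 19]);


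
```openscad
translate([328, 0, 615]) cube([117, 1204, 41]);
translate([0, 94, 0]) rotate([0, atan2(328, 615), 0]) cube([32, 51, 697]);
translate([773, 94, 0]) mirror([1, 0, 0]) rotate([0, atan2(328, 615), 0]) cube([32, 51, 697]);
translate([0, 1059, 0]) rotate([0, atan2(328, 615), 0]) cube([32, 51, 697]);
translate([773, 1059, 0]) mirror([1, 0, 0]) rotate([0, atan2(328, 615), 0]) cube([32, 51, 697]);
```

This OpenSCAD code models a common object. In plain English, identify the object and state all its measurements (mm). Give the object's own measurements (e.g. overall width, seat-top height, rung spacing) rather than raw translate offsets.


A sawhorse. A 117×1204×41 mm beam (x, y, z) sits on two A-frame leg pairs. Each pair is two raked legs of 32×51 mm section (51 mm along y) splaying symmetrically in x. Each leg rises 615 mm vertically over 328 mm of horizontal reach and is 697 mm long along its own axis. Every leg's outer bottom edge rests on the floor and its outer top edge meets a bottom edge of the beam — the left legs (tilting toward +x) meet the beam's −x bottom edge, the right legs (their mirror images, tilting toward −x) meet its +x bottom edge — so the leg tops tuck under the beam, the beam's underside is 615 mm above the floor, and the feet are 773 mm apart outside-to-outside with the beam centred between them. The two leg pairs are set in 94 mm from either end of the beam.


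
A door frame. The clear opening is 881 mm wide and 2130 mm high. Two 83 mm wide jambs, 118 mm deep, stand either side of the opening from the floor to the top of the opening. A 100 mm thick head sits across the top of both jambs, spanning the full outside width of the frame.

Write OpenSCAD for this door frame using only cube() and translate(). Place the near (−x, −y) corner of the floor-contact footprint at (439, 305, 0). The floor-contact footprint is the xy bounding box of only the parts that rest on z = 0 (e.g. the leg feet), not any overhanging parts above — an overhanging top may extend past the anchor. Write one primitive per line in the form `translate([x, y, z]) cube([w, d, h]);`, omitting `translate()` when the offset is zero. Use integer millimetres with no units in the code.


translate([439, 305, 0]) cube([83, 118, 2130]);
translate([1403, 305, 0]) cube([83, 118, 2130]);
translate([439, 305, 2130]) cube([1047, 118, 100]);


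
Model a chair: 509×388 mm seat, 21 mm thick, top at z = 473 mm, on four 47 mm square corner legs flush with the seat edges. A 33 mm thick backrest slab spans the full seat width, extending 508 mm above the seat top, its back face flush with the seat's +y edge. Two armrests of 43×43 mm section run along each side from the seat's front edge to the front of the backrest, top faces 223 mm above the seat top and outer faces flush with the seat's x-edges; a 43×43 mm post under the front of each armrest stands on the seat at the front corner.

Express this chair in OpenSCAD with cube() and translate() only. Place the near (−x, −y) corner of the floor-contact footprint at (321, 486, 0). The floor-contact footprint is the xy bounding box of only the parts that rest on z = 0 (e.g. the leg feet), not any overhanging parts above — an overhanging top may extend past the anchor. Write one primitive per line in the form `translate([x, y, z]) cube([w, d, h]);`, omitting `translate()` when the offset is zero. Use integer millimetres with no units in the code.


translate([321, 486, 452]) cube([509, 388, 21]);
translate([321, 486, 0]) cube([47, 47, 452]);
translate([783, 486, 0]) cube([47, 47, 452]);
translate([321, 827, 0]) cube([47, 47, 452]);
translate([783, 827, 0]) cube([47, 47, 452]);
translate([321, 841, 473]) cube([509, 33, 508]);
translate([321, 486, 653]) cube([43, 355, 43]);
translate([787, 486, 653]) cube([43, 355, 43]);
translate([321, 486, 473]) cube([43, 43, 180]);
translate([787, 486, 473]) cube([43, 43, 180]);


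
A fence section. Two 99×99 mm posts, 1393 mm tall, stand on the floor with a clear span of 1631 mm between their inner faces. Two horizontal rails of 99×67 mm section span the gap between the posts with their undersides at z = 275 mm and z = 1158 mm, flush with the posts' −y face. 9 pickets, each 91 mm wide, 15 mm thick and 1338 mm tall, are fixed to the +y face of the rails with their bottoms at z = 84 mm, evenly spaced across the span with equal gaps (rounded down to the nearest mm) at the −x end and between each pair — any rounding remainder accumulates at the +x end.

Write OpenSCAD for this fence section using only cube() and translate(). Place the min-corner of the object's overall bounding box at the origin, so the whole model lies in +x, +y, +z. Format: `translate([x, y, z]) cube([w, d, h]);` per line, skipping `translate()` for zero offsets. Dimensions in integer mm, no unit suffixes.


cube([99, 99, 1393]);
translate([1730, 0, 0]) cube([99, 99, 1393]);
translate([99, 0, 275]) cube([1631, 99, 67]);
translate([99, 0, 1158]) cube([1631, 99, 67]);
translate([180, 99, 84]) cube([91, 15, 1338]);
translate([352, 99, 84]) cube([91, 15, 1338]);
translate([524, 99, 84]) cube([91, 15, 1338]);
translate([696, 99, 84]) cube([91, 15, 1338]);
translate([868, 99, 84]) cube([91, 15, 1338]);
translate([1040, 99, 84]) cube([91, 15, 1338]);
translate([1212, 99, 84]) cube([91, 15, 1338]);
translate([1384, 99, 84]) cube([91, 15, 1338]);
translate([1556, 99, 84]) cube([91, 15, 1338]);


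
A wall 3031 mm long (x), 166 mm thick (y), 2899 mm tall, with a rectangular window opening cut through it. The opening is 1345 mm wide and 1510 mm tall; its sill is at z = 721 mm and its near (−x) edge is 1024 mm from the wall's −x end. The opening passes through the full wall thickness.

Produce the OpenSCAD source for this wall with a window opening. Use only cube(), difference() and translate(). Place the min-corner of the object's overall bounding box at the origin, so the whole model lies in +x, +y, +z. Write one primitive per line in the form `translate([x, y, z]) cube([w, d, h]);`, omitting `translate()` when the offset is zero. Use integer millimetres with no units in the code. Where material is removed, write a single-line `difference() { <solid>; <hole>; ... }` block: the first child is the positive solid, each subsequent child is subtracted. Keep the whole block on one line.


difference() { cube([3031, 166, 2899]); translate([1024, 0, 721]) cube([1345, 166, 1510]); }


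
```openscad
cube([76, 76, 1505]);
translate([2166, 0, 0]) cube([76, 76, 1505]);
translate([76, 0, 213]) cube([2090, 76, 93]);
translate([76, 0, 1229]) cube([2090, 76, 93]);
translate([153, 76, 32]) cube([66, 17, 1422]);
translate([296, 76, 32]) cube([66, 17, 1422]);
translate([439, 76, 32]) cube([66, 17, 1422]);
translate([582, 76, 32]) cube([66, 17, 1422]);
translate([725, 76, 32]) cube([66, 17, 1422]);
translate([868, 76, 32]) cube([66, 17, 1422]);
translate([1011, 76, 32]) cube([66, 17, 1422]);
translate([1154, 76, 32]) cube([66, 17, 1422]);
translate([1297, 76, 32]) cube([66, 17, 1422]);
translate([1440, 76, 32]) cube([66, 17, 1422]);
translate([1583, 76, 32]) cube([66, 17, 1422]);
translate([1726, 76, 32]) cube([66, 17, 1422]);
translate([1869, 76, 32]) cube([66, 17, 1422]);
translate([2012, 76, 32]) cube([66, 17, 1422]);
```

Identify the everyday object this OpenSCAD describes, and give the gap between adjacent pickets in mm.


A fence section. The picket gap is 77 mm.

Two posts, two rails, 14 pickets — a fence section. Span 2090 mm holds 14 pickets of 66 mm with 15 equal gaps: ⌊(2090 − 14·66) / 15⌋ = 77 mm.


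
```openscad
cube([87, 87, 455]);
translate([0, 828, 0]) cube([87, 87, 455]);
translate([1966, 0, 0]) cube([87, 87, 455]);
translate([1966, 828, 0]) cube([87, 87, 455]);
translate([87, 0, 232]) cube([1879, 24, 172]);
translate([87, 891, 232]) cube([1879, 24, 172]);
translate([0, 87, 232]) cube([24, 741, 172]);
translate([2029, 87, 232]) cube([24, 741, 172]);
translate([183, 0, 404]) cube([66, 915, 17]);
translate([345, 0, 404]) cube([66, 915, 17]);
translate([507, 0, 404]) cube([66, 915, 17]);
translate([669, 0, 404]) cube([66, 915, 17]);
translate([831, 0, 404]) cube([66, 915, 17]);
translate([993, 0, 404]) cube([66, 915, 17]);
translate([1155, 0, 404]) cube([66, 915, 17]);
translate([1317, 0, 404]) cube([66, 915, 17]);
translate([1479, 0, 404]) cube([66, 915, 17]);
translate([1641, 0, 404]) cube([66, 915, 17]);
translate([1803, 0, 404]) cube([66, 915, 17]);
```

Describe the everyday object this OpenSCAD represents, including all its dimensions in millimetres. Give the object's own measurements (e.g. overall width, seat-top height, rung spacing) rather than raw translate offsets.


A bed frame 2053 mm long (x) by 915 mm wide (y). Four 87×87 mm corner posts, 455 mm tall, at the corners of the footprint. Four rails of 24 mm thickness and 172 mm height run between adjacent posts with their undersides at z = 232 mm, their outer faces flush with the outside of the frame (the two x-running rails run between the posts' inner faces; the two y-running rails run between the posts' inner faces). 11 slats, each 66 mm wide (x) and 17 mm thick, lie across the top of the two x-running rails, running the full 915 mm width of the frame in y; along x they sit between the end posts with a 96 mm gap after the −x posts and between neighbouring slats, leaving 97 mm before the +x posts.


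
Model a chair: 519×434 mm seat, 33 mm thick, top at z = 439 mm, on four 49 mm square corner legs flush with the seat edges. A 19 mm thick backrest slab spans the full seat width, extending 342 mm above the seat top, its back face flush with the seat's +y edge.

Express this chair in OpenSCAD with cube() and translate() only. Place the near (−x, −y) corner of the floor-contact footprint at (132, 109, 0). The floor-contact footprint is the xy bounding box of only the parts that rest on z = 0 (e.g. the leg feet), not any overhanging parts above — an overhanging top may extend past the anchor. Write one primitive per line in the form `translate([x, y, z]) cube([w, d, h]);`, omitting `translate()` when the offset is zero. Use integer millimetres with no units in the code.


// leg_h = 439 - 33 = 406
translate([132, 109, 406]) cube([519, 434, 33]);
translate([132, 109, 0]) cube([49, 49, 406]);
translate([602, 109, 0]) cube([49, 49, 406]);
translate([132, 494, 0]) cube([49, 49, 406]);
translate([602, 494, 0]) cube([49, 49, 406]);
translate([132, 524, 439]) cube([519, 19, 342]);


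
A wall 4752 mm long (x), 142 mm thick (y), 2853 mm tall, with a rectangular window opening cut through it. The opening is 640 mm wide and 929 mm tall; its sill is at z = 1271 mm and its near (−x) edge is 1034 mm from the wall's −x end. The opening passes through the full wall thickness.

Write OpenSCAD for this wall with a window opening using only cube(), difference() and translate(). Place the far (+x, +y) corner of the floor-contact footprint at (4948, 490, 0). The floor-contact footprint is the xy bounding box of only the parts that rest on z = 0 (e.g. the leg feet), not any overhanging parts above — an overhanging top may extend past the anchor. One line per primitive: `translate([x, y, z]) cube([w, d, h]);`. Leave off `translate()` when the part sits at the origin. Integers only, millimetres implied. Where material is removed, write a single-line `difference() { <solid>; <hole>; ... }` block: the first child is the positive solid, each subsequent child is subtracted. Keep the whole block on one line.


difference() { translate([196, 348, 0]) cube([4752, 142, 2853]); translate([1230, 348, 1271]) cube([640, 142, 929]); }


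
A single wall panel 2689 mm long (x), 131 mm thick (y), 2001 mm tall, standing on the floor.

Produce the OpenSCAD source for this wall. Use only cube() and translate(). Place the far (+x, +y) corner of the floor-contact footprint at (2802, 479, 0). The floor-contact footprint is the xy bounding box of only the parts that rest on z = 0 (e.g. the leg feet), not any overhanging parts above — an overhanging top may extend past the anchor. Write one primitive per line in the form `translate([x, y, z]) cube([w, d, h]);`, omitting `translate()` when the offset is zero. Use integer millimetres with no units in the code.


translate([113, 348, 0]) cube([2689, 131, 2001]);


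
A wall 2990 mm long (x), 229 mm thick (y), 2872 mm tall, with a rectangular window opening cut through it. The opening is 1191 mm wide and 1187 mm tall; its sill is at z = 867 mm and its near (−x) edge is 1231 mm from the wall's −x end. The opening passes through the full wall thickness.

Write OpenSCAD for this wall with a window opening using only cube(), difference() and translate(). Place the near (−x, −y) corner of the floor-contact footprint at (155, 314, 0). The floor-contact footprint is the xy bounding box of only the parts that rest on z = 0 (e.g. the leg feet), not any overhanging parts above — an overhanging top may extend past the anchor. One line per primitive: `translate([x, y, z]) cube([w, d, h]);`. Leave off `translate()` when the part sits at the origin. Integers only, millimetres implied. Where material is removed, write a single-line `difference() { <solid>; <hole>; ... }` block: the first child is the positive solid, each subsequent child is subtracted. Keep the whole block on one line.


difference() { translate([155, 314, 0]) cube([2990, 229, 2872]); translate([1386, 314, 867]) cube([1191, 229, 1187]); }


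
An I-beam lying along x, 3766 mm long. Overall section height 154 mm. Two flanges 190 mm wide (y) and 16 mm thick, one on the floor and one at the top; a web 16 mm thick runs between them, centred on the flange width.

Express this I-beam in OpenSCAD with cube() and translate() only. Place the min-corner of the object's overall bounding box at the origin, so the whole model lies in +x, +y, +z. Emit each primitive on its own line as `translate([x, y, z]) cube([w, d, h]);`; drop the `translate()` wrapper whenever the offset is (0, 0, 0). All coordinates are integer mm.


cube([3766, 190, 16]);
translate([0, 87, 16]) cube([3766, 16, 122]);
translate([0, 0, 138]) cube([3766, 190, 16]);


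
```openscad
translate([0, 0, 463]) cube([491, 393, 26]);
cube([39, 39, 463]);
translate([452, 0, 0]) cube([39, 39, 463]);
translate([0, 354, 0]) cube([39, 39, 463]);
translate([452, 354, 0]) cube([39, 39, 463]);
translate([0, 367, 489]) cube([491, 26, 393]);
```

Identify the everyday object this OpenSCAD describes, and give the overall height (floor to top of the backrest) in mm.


A chair. The overall height is 882 mm.

A slab on four corner posts with a tall panel at the back — a chair. The seat slab sits at z = 463 with thickness 26, and the 393 mm backrest starts at the seat top, so the overall height is 463 + 26 + 393 = 882 mm.


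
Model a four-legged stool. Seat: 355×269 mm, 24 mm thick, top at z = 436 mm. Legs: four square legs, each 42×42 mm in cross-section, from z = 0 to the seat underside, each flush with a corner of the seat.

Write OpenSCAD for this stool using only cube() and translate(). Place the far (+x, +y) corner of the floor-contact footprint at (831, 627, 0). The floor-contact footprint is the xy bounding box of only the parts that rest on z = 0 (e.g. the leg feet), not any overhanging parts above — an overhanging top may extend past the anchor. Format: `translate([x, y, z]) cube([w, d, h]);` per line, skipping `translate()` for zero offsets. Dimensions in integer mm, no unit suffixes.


translate([476, 358, 412]) cube([355, 269, 24]);
translate([476, 358, 0]) cube([42, 42, 412]);
translate([789, 358, 0]) cube([42, 42, 412]);
translate([476, 585, 0]) cube([42, 42, 412]);
translate([789, 585, 0]) cube([42, 42, 412]);


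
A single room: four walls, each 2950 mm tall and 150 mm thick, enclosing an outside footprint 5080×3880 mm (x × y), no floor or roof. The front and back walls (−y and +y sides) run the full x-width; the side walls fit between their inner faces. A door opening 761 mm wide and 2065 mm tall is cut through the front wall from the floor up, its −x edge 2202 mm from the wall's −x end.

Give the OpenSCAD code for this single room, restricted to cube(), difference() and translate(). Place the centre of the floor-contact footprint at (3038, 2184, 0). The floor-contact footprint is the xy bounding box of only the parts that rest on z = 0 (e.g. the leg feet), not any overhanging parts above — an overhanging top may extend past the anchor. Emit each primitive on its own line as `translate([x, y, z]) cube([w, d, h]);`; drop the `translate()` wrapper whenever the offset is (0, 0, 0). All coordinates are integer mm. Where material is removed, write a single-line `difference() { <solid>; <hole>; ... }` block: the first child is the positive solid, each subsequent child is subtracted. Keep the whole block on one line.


difference() { translate([498, 244, 0]) cube([5080, 150, 2950]); translate([2700, 244, 0]) cube([761, 150, 2065]); }
translate([498, 3974, 0]) cube([5080, 150, 2950]);
translate([498, 394, 0]) cube([150, 3580, 2950]);
translate([5428, 394, 0]) cube([150, 3580, 2950]);


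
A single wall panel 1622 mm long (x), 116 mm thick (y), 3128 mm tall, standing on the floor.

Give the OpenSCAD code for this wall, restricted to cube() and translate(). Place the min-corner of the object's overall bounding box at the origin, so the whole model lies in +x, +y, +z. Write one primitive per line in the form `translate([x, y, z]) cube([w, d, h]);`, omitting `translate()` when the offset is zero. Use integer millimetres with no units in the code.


cube([1622, 116, 3128]);


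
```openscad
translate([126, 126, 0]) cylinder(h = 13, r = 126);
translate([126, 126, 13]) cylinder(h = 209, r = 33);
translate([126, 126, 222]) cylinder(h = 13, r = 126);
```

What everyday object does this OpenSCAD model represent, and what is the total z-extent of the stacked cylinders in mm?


A spool. The overall height is 235 mm.

Three coaxial cylinders, large–small–large — a spool. Two 13 mm flanges and a 209 mm core give 13 + 209 + 13 = 235 mm.


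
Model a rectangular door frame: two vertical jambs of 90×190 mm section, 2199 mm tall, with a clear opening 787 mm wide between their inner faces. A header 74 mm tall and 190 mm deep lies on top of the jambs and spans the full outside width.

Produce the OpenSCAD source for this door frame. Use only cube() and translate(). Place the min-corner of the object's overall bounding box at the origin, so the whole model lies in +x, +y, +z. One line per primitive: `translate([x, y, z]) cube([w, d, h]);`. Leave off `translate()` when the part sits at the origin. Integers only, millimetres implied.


cube([90, 190, 2199]);
translate([877, 0, 0]) cube([90, 190, 2199]);
translate([0, 0, 2199]) cube([967, 190, 74]);


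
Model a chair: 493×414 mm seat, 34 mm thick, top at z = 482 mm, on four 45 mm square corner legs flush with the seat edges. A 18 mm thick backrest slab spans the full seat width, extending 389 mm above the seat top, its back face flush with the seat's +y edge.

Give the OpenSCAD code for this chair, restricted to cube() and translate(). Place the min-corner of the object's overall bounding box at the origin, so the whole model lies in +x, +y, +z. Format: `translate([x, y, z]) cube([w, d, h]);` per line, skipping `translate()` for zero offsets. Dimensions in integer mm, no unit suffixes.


translate([0, 0, 448]) cube([493, 414, 34]);
cube([45, 45, 448]);
translate([448, 0, 0]) cube([45, 45, 448]);
translate([0, 369, 0]) cube([45, 45, 448]);
translate([448, 369, 0]) cube([45, 45, 448]);
translate([0, 396, 482]) cube([493, 18, 389]);


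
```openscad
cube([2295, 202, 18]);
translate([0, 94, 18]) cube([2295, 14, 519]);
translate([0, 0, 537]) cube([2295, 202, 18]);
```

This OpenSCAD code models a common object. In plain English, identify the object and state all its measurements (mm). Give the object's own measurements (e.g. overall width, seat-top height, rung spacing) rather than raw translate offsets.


An I-beam lying along x, 2295 mm long. Overall section height 555 mm. Two flanges 202 mm wide (y) and 18 mm thick, one on the floor and one at the top; a web 14 mm thick runs between them, centred on the flange width.
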